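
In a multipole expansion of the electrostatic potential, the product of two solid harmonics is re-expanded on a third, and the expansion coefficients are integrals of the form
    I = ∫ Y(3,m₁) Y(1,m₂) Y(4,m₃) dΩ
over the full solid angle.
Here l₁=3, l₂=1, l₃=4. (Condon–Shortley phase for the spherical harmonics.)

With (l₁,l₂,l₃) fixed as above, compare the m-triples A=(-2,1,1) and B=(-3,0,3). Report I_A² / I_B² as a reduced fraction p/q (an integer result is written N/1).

Shared (l₁,l₂,l₃)=(3,1,4): N and (l;000)² cancel in I_A²/I_B².
A: Δ = 0!·6!·2!/9! = 1/252; Racah Σ t=0..0: t=0:+1/240 = 1/240; ⇒ 3j(3 1 4; -2 1 1)² = 1/84, sgn -1
B: Δ = 0!·6!·2!/9! = 1/252; Racah Σ t=0..0: t=0:+1/720 = 1/720; ⇒ 3j(3 1 4; -3 0 3)² = 1/36, sgn -1
I_A²/I_B² = (1/84)/(1/36) = 3/7

3/7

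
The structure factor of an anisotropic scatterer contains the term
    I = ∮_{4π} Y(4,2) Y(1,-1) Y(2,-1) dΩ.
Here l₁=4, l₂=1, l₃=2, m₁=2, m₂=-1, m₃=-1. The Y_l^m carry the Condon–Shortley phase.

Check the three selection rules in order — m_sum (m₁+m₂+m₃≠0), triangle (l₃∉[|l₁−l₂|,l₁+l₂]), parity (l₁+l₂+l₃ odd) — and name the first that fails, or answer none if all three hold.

triangle

azimuthal sum: 2 − 1 − 1 = 0  ✓
3 ≤ 2 ≤ 5 (triangle on l)  ✗
L = 4 + 1 + 2 = 7 (odd)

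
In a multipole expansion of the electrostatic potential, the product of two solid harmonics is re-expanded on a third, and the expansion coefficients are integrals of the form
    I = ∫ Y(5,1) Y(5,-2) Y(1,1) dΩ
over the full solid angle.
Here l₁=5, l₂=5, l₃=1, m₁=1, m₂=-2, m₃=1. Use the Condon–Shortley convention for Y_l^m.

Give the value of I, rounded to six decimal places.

l₁+l₂+l₃=11 is odd: 3j(l;000)=0 ⇒ I=0

0.000000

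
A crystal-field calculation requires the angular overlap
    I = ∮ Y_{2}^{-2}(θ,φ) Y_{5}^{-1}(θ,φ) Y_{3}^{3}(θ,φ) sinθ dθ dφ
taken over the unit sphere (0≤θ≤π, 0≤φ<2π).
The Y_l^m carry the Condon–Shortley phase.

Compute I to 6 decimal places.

Checks pass: Σm=0; 10 even; l₃=3∈[3,7].
(2·2+1)(2·5+1)(2·3+1) = 385
Δ: 4! 0! 6! / 11! → 1/2310
sum: t=2:+1/144 = 1/144
3j²(2 5 3; 0 0 0) = Δ·Π!·Σ² = 10/231  (sign -1)
sum: t=4:+1/17280 = 1/17280
3j²(2 5 3; -2 -1 3) = Δ·Π!·Σ² = 1/2310  (sign +1)
combine: 4πI² = 385·10/231·1/2310 = 5/693
take √, sign -1: I = -0.02396147

-0.023961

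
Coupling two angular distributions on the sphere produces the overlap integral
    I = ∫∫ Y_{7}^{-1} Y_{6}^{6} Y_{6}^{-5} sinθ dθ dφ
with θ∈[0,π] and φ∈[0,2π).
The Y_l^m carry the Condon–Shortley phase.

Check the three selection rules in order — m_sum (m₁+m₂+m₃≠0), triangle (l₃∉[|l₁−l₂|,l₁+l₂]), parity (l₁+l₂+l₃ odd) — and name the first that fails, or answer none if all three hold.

parity

m₁+m₂+m₃ = -1 + 6 − 5 = 0  ✓
triangle: |7−6|=1 ≤ l₃=6 ≤ 7+6=13  ✓
parity: l₁+l₂+l₃ = 19 is odd  ✗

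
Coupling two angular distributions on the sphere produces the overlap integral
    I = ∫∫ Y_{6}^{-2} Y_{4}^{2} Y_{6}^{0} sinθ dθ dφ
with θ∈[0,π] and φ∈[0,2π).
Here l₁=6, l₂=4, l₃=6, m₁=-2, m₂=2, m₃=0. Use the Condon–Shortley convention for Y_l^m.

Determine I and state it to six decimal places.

-0.107540

m-sum 0 ✓  L=16 even ✓  2≤6≤10 ✓
Π(2lᵢ+1) = 13×9×13 = 1521
triangle coeff Δ(6,4,6) = 1/15315300
Σ_t [0,4]: t=0:+1/829440 t=1:−1/25920 t=2:+1/9216 t=3:−1/25920 t=4:+1/829440 = 7/207360
(3j)²=28/2431 [(6 4 6; 0 0 0)], sign=+1
Σ_t [2,4]: t=2:+1/138240 t=3:−1/25920 t=4:+1/55296 = -11/829440
(3j)²=11/1326 [(6 4 6; -2 2 0)], sign=-1
⇒ 4πI² = 42/289
I = (-1)√(42/289/(4π)) = -0.10754019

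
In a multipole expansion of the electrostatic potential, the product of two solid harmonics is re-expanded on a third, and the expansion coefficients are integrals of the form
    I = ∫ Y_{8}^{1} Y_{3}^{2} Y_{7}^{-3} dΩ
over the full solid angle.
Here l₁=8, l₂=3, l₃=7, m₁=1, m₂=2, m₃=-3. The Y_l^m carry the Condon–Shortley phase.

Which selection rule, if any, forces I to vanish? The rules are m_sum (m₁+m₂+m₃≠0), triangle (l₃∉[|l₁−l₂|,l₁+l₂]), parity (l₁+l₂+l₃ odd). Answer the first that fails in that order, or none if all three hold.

none

Σmᵢ = 0  ✓
l₃∈[|l₁−l₂|,l₁+l₂]=[5,11], have l₃=7  ✓
Σlᵢ = 18 ⇒ even  ✓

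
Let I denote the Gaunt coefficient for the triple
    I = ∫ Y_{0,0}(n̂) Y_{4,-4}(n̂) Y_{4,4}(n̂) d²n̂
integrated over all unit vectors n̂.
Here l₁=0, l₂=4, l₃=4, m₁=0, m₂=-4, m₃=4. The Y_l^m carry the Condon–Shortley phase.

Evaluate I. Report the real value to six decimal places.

Checks pass: Σm=0; 8 even; l₃=4∈[4,4].
(2·0+1)(2·4+1)(2·4+1) = 81
Δ: 0! 0! 8! / 9! → 1/9
sum: t=0:+1/576 = 1/576
3j²(0 4 4; 0 0 0) = Δ·Π!·Σ² = 1/9  (sign +1)
sum: t=0:+1/40320 = 1/40320
3j²(0 4 4; 0 -4 4) = Δ·Π!·Σ² = 1/9  (sign +1)
combine: 4πI² = 81·1/9·1/9 = 1/1
take √, sign +1: I = 0.28209479

0.282095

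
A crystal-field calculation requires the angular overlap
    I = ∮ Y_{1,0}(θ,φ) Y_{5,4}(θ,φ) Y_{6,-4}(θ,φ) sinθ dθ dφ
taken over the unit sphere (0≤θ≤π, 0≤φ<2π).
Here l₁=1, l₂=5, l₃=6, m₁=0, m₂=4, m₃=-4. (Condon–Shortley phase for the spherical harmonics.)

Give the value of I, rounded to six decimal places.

Checks pass: Σm=0; 12 even; l₃=6∈[4,6].
(2·1+1)(2·5+1)(2·6+1) = 429
Δ: 0! 2! 10! / 13! → 1/858
sum: t=0:+1/14400 = 1/14400
3j²(1 5 6; 0 0 0) = Δ·Π!·Σ² = 6/143  (sign +1)
sum: t=0:+1/362880 = 1/362880
3j²(1 5 6; 0 4 -4) = Δ·Π!·Σ² = 10/429  (sign +1)
combine: 4πI² = 429·6/143·10/429 = 60/143
take √, sign +1: I = 0.18272698

0.182727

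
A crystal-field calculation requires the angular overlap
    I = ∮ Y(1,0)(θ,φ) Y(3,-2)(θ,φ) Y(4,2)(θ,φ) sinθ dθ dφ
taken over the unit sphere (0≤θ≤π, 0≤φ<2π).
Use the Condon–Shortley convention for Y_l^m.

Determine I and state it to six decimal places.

0.213244

Rules hold: Σm=0, L=8 even, 2≤4≤4.
N = 3·7·9 = 189
Δ = 0!·2!·6!/9! = 1/252
Racah Σ t=0..0: t=0:+1/36 = 1/36
⇒ 3j(1 3 4; 0 0 0)² = 4/63, sgn +1
Racah Σ t=0..0: t=0:+1/120 = 1/120
⇒ 3j(1 3 4; 0 -2 2)² = 1/21, sgn +1
4πI² = N·(3j₀)²·(3jₘ)² = 4/7
I = +1·√(0.571429/4π) = 0.21324362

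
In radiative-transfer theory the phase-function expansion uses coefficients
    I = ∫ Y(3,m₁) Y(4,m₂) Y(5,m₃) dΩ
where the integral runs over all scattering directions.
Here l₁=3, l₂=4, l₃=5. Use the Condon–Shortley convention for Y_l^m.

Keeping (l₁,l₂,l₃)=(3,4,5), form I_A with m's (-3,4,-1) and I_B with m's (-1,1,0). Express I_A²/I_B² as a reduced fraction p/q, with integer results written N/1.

Shared (l₁,l₂,l₃)=(3,4,5): N and (l;000)² cancel in I_A²/I_B².
A: Δ = 2!·4!·6!/13! = 1/180180; Racah Σ t=2..2: t=2:+1/34560 = 1/34560; ⇒ 3j(3 4 5; -3 4 -1)² = 1/429, sgn +1
B: Δ = 2!·4!·6!/13! = 1/180180; Racah Σ t=0..2: t=0:+1/5760 t=1:−1/288 t=2:+1/288 = 1/5760; ⇒ 3j(3 4 5; -1 1 0)² = 1/12012, sgn -1
I_A²/I_B² = (1/429)/(1/12012) = 28/1

28/1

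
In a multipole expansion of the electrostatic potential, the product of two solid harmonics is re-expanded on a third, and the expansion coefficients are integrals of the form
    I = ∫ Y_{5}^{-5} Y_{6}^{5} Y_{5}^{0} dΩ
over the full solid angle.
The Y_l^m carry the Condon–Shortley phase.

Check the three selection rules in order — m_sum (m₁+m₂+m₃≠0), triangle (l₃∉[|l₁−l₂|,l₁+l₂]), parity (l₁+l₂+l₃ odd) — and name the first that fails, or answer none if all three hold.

none

Σmᵢ = 0  ✓
l₃∈[|l₁−l₂|,l₁+l₂]=[1,11], have l₃=5  ✓
Σlᵢ = 16 ⇒ even  ✓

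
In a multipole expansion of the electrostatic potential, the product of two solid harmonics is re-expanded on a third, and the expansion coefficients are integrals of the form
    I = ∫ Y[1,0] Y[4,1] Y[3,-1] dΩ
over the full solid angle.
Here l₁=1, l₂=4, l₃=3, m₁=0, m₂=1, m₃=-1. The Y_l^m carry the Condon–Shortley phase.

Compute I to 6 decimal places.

-0.238414

m-sum 0 ✓  L=8 even ✓  3≤3≤5 ✓
Π(2lᵢ+1) = 3×9×7 = 189
triangle coeff Δ(1,4,3) = 1/252
Σ_t [1,1]: t=1:−1/36 = -1/36
(3j)²=4/63 [(1 4 3; 0 0 0)], sign=+1
Σ_t [1,1]: t=1:−1/48 = -1/48
(3j)²=5/84 [(1 4 3; 0 1 -1)], sign=-1
⇒ 4πI² = 5/7
I = (-1)√(5/7/(4π)) = -0.23841361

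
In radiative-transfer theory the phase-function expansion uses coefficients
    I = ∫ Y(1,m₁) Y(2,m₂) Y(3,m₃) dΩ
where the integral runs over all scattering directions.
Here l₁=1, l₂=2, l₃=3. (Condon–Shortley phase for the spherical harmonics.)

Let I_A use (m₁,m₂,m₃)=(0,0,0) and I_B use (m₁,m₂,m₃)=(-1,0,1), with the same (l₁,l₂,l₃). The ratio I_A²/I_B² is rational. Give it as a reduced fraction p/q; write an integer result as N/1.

Shared (l₁,l₂,l₃)=(1,2,3): N and (l;000)² cancel in I_A²/I_B².
A: Δ = 0!·2!·4!/7! = 1/105; Racah Σ t=0..0: t=0:+1/4 = 1/4; ⇒ 3j(1 2 3; 0 0 0)² = 3/35, sgn -1
B: Δ = 0!·2!·4!/7! = 1/105; Racah Σ t=0..0: t=0:+1/8 = 1/8; ⇒ 3j(1 2 3; -1 0 1)² = 2/35, sgn +1
I_A²/I_B² = (3/35)/(2/35) = 3/2

3/2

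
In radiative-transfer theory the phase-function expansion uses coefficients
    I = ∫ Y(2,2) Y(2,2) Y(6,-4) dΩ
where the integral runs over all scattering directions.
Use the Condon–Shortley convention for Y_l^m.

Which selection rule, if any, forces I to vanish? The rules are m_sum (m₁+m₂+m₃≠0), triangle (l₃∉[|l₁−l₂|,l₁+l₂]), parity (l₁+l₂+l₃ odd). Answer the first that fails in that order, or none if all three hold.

azimuthal sum: 2 + 2 − 4 = 0  ✓
0 ≤ 6 ≤ 4 (triangle on l)  ✗
L = 2 + 2 + 6 = 10 (even)

triangle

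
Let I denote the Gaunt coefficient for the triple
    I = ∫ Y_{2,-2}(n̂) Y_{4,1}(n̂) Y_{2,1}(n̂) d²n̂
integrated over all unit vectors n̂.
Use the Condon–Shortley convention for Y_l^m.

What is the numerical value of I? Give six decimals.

m-sum 0 ✓  L=8 even ✓  2≤2≤6 ✓
Π(2lᵢ+1) = 5×9×5 = 225
triangle coeff Δ(2,4,2) = 1/630
Σ_t [2,2]: t=2:+1/16 = 1/16
(3j)²=2/35 [(2 4 2; 0 0 0)], sign=+1
Σ_t [4,4]: t=4:+1/144 = 1/144
(3j)²=1/126 [(2 4 2; -2 1 1)], sign=-1
⇒ 4πI² = 5/49
I = (-1)√(5/49/(4π)) = -0.09011188

-0.090112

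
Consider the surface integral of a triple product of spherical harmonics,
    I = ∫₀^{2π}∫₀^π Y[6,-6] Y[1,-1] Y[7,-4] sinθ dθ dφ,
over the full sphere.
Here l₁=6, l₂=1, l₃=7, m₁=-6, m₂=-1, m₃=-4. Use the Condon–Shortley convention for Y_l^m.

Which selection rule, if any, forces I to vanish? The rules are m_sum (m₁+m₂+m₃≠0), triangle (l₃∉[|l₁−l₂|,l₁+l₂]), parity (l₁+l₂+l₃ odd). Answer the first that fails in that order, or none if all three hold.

azimuthal sum: -6 − 1 − 4 = -11  ✗
5 ≤ 7 ≤ 7 (triangle on l)
L = 6 + 1 + 7 = 14 (even)

m_sum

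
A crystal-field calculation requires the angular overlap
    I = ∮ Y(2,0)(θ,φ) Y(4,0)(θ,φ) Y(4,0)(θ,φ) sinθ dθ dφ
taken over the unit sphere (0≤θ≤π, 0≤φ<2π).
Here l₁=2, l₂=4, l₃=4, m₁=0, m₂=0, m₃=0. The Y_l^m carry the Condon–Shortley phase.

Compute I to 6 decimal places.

0.163840

m-sum 0 ✓  L=10 even ✓  2≤4≤6 ✓
Π(2lᵢ+1) = 5×9×9 = 405
triangle coeff Δ(2,4,4) = 1/13860
Σ_t [0,2]: t=0:+1/192 t=1:−1/36 t=2:+1/192 = -5/288
(3j)²=20/693 [(2 4 4; 0 0 0)], sign=-1
(m-triple is (0,0,0) — same symbol as above.)
⇒ 4πI² = 2000/5929
I = (+1)√(2000/5929/(4π)) = 0.16383977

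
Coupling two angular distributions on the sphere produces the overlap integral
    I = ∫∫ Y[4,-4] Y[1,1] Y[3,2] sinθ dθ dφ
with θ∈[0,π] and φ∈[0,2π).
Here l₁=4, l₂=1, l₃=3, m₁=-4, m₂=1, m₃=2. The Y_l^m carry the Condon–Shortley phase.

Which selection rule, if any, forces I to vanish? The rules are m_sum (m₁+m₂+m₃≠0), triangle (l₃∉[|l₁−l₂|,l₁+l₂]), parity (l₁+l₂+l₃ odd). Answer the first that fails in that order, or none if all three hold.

m_sum

azimuthal sum: -4 + 1 + 2 = -1  ✗
3 ≤ 3 ≤ 5 (triangle on l)
L = 4 + 1 + 3 = 8 (even)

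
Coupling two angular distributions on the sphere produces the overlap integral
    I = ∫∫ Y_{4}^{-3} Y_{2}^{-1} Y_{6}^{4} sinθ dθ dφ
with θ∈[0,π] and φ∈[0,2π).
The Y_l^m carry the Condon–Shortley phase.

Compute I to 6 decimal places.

m-sum 0 ✓  L=12 even ✓  2≤6≤6 ✓
Π(2lᵢ+1) = 9×5×13 = 585
triangle coeff Δ(4,2,6) = 1/6435
Σ_t [0,0]: t=0:+1/2304 = 1/2304
(3j)²=5/143 [(4 2 6; 0 0 0)], sign=+1
Σ_t [0,0]: t=0:+1/30240 = 1/30240
(3j)²=16/429 [(4 2 6; -3 -1 4)], sign=+1
⇒ 4πI² = 1200/1573
I = (+1)√(1200/1573/(4π)) = 0.24638901

0.246389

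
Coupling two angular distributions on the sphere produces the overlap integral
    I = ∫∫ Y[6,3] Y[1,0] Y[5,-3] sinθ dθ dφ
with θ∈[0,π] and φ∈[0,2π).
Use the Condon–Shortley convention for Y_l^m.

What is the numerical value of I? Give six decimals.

Rules hold: Σm=0, L=12 even, 5≤5≤7.
N = 13·3·11 = 429
Δ = 2!·10!·0!/13! = 1/858
Racah Σ t=1..1: t=1:−1/14400 = -1/14400
⇒ 3j(6 1 5; 0 0 0)² = 6/143, sgn +1
Racah Σ t=1..1: t=1:−1/80640 = -1/80640
⇒ 3j(6 1 5; 3 0 -3)² = 9/286, sgn -1
4πI² = N·(3j₀)²·(3jₘ)² = 81/143
I = -1·√(0.566434/4π) = -0.21230956

-0.212310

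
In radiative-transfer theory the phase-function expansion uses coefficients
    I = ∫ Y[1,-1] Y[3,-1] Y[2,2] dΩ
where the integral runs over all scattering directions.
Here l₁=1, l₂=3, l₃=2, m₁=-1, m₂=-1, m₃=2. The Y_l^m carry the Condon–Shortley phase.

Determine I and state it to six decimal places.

-0.082589

Rules hold: Σm=0, L=6 even, 2≤2≤4.
N = 3·7·5 = 105
Δ = 2!·0!·4!/7! = 1/105
Racah Σ t=1..1: t=1:−1/4 = -1/4
⇒ 3j(1 3 2; 0 0 0)² = 3/35, sgn -1
Racah Σ t=2..2: t=2:+1/48 = 1/48
⇒ 3j(1 3 2; -1 -1 2)² = 1/105, sgn +1
4πI² = N·(3j₀)²·(3jₘ)² = 3/35
I = -1·√(0.0857143/4π) = -0.08258890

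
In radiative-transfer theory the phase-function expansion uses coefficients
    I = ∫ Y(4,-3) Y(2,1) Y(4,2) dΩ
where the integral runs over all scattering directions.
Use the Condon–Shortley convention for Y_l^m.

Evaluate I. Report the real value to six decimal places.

-0.187702

Rules hold: Σm=0, L=10 even, 2≤4≤6.
N = 9·5·9 = 405
Δ = 2!·6!·2!/11! = 1/13860
Racah Σ t=0..2: t=0:+1/192 t=1:−1/36 t=2:+1/192 = -5/288
⇒ 3j(4 2 4; 0 0 0)² = 20/693, sgn -1
Racah Σ t=1..2: t=1:−1/1440 t=2:+1/240 = 1/288
⇒ 3j(4 2 4; -3 1 2)² = 5/132, sgn +1
4πI² = N·(3j₀)²·(3jₘ)² = 375/847
I = -1·√(0.442739/4π) = -0.18770204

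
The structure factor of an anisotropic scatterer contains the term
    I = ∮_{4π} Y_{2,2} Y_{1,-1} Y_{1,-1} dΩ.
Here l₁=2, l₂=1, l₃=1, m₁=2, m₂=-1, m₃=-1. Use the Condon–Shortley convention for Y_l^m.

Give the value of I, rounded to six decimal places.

0.309019

Checks pass: Σm=0; 4 even; l₃=1∈[1,3].
(2·2+1)(2·1+1)(2·1+1) = 45
Δ: 2! 2! 0! / 5! → 1/30
sum: t=1:−1/1 = -1/1
3j²(2 1 1; 0 0 0) = Δ·Π!·Σ² = 2/15  (sign +1)
sum: t=0:+1/4 = 1/4
3j²(2 1 1; 2 -1 -1) = Δ·Π!·Σ² = 1/5  (sign +1)
combine: 4πI² = 45·2/15·1/5 = 6/5
take √, sign +1: I = 0.30901936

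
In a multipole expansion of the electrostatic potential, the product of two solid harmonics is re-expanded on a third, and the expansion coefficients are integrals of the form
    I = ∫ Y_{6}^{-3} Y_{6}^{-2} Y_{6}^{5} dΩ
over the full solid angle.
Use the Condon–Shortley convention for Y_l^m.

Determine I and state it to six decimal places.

-0.050240

Checks pass: Σm=0; 18 even; l₃=6∈[0,12].
(2·6+1)(2·6+1)(2·6+1) = 2197
Δ: 6! 6! 6! / 19! → 1/325909584
sum: t=0:+1/373248000 t=1:−1/1728000 t=2:+1/110592 t=3:−1/46656 t=4:+1/110592 t=5:−1/1728000 t=6:+1/373248000 = -7/1555200
3j²(6 6 6; 0 0 0) = Δ·Π!·Σ² = 400/46189  (sign -1)
sum: t=3:−1/3110400 t=4:+1/4147200 = -1/12441600
3j²(6 6 6; -3 -2 5) = Δ·Π!·Σ² = 7/4199  (sign +1)
combine: 4πI² = 2197·400/46189·7/4199 = 36400/1147619
take √, sign -1: I = -0.05023968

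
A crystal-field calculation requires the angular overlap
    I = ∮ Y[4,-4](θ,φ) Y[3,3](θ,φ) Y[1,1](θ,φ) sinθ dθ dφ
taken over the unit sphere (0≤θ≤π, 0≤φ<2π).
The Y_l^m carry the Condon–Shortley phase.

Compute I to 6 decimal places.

Rules hold: Σm=0, L=8 even, 1≤1≤7.
N = 9·7·3 = 189
Δ = 6!·2!·0!/9! = 1/252
Racah Σ t=3..3: t=3:−1/36 = -1/36
⇒ 3j(4 3 1; 0 0 0)² = 4/63, sgn +1
Racah Σ t=6..6: t=6:+1/1440 = 1/1440
⇒ 3j(4 3 1; -4 3 1)² = 1/9, sgn +1
4πI² = N·(3j₀)²·(3jₘ)² = 4/3
I = +1·√(1.33333/4π) = 0.32573501

0.325735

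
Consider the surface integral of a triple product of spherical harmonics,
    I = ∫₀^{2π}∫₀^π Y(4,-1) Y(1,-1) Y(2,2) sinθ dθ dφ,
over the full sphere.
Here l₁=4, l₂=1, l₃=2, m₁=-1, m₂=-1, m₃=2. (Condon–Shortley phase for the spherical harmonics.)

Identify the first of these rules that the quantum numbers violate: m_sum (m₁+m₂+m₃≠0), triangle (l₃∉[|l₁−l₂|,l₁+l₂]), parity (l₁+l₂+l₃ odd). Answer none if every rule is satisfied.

triangle

Σmᵢ = 0  ✓
l₃∈[|l₁−l₂|,l₁+l₂]=[3,5], have l₃=2  ✗
Σlᵢ = 7 ⇒ odd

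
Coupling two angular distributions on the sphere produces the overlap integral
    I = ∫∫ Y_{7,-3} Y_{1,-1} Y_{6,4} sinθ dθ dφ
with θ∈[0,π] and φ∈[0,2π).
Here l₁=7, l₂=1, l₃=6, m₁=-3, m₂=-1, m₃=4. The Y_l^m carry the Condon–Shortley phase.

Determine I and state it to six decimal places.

-0.085707

Checks pass: Σm=0; 14 even; l₃=6∈[6,8].
(2·7+1)(2·1+1)(2·6+1) = 585
Δ: 2! 12! 0! / 15! → 1/1365
sum: t=1:−1/518400 = -1/518400
3j²(7 1 6; 0 0 0) = Δ·Π!·Σ² = 7/195  (sign -1)
sum: t=0:+1/14515200 = 1/14515200
3j²(7 1 6; -3 -1 4) = Δ·Π!·Σ² = 2/455  (sign +1)
combine: 4πI² = 585·7/195·2/455 = 6/65
take √, sign -1: I = -0.08570655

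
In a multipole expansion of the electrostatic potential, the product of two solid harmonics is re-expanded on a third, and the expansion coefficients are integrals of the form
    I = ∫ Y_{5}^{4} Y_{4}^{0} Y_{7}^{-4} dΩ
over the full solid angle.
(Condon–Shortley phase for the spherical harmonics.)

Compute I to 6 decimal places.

-0.153174

Rules hold: Σm=0, L=16 even, 1≤7≤9.
N = 11·9·15 = 1485
Δ = 2!·8!·6!/17! = 1/6126120
Racah Σ t=0..2: t=0:+1/69120 t=1:−1/20736 t=2:+1/69120 = -1/51840
⇒ 3j(5 4 7; 0 0 0)² = 280/21879, sgn +1
Racah Σ t=0..1: t=0:+1/483840 t=1:−1/1451520 = 1/725760
⇒ 3j(5 4 7; 4 0 -4)² = 24/1547, sgn -1
4πI² = N·(3j₀)²·(3jₘ)² = 14400/48841
I = -1·√(0.294834/4π) = -0.15317364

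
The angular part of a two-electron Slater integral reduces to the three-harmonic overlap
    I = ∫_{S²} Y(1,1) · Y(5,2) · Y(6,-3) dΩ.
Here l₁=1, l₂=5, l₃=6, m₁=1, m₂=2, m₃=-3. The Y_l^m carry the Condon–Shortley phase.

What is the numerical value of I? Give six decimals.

-0.245154

Checks pass: Σm=0; 12 even; l₃=6∈[4,6].
(2·1+1)(2·5+1)(2·6+1) = 429
Δ: 0! 2! 10! / 13! → 1/858
sum: t=0:+1/14400 = 1/14400
3j²(1 5 6; 0 0 0) = Δ·Π!·Σ² = 6/143  (sign +1)
sum: t=0:+1/60480 = 1/60480
3j²(1 5 6; 1 2 -3) = Δ·Π!·Σ² = 6/143  (sign -1)
combine: 4πI² = 429·6/143·6/143 = 108/143
take √, sign -1: I = -0.24515397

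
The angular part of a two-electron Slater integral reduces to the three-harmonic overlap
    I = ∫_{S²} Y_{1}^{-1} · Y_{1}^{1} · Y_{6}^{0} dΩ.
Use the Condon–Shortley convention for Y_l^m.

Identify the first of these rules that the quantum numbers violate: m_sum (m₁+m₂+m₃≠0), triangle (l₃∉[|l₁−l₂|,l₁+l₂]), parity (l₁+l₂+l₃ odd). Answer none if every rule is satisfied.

m₁+m₂+m₃ = -1 + 1 + 0 = 0  ✓
triangle: |1−1|=0 ≤ l₃=6 ≤ 1+1=2  ✗
parity: l₁+l₂+l₃ = 8 is even

triangle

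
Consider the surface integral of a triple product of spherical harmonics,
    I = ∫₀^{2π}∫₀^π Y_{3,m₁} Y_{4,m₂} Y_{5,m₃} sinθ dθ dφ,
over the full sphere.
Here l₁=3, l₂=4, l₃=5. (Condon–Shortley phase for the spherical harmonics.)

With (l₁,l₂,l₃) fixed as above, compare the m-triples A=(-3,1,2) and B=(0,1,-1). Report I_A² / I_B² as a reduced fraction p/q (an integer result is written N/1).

875/361

Same 3,4,5: normalisation and zero-m 3j drop out of the ratio.
A: Δ: 2! 4! 6! / 13! → 1/180180; sum: t=2:+1/1728 = 1/1728; 3j²(3 4 5; -3 1 2) = Δ·Π!·Σ² = 25/858  (sign -1)
B: Δ: 2! 4! 6! / 13! → 1/180180; sum: t=0:+1/1440 t=1:−1/192 t=2:+1/432 = -19/8640; 3j²(3 4 5; 0 1 -1) = Δ·Π!·Σ² = 361/30030  (sign -1)
I_A²/I_B² = (25/858)/(361/30030) = 875/361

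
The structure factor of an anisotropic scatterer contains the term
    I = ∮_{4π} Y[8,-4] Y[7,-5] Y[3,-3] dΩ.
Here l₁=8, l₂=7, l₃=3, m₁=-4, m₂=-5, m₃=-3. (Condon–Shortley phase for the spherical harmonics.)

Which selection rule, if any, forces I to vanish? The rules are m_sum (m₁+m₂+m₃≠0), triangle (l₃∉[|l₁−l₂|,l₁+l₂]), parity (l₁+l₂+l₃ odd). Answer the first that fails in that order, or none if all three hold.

m₁+m₂+m₃ = -4 − 5 − 3 = -12  ✗
triangle: |8−7|=1 ≤ l₃=3 ≤ 8+7=15
parity: l₁+l₂+l₃ = 18 is even

m_sum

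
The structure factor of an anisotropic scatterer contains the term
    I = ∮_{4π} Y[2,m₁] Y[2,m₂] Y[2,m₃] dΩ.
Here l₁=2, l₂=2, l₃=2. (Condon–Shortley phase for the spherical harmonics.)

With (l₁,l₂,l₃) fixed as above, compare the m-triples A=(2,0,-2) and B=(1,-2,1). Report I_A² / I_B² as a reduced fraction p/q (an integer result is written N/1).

2/3

Shared (l₁,l₂,l₃)=(2,2,2): N and (l;000)² cancel in I_A²/I_B².
A: Δ = 2!·2!·2!/7! = 1/630; Racah Σ t=0..0: t=0:+1/8 = 1/8; ⇒ 3j(2 2 2; 2 0 -2)² = 2/35, sgn +1
B: Δ = 2!·2!·2!/7! = 1/630; Racah Σ t=0..0: t=0:+1/4 = 1/4; ⇒ 3j(2 2 2; 1 -2 1)² = 3/35, sgn -1
I_A²/I_B² = (2/35)/(3/35) = 2/3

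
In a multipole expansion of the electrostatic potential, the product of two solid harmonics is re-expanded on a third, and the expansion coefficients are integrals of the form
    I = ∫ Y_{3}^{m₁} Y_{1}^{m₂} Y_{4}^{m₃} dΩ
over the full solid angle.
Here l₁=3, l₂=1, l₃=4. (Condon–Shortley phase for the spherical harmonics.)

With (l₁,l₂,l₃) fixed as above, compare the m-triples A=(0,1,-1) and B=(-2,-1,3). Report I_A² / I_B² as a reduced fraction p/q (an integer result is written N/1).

Same 3,1,4: normalisation and zero-m 3j drop out of the ratio.
A: Δ: 0! 6! 2! / 9! → 1/252; sum: t=0:+1/72 = 1/72; 3j²(3 1 4; 0 1 -1) = Δ·Π!·Σ² = 5/126  (sign -1)
B: Δ: 0! 6! 2! / 9! → 1/252; sum: t=0:+1/240 = 1/240; 3j²(3 1 4; -2 -1 3) = Δ·Π!·Σ² = 1/12  (sign -1)
I_A²/I_B² = (5/126)/(1/12) = 10/21

10/21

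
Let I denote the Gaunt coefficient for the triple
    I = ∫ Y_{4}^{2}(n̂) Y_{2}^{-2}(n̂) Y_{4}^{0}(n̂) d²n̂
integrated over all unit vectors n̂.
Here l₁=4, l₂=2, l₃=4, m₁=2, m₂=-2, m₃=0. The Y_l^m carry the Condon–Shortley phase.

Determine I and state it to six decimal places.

-0.190365

m-sum 0 ✓  L=10 even ✓  2≤4≤6 ✓
Π(2lᵢ+1) = 9×5×9 = 405
triangle coeff Δ(4,2,4) = 1/13860
Σ_t [0,2]: t=0:+1/192 t=1:−1/36 t=2:+1/192 = -5/288
(3j)²=20/693 [(4 2 4; 0 0 0)], sign=-1
Σ_t [0,0]: t=0:+1/192 = 1/192
(3j)²=3/77 [(4 2 4; 2 -2 0)], sign=+1
⇒ 4πI² = 2700/5929
I = (-1)√(2700/5929/(4π)) = -0.19036462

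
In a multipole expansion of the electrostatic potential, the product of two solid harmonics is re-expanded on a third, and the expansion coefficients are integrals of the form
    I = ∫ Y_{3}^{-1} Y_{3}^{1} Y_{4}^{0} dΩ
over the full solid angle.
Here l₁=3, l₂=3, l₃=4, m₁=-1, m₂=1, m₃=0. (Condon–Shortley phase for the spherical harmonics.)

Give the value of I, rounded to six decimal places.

m-sum 0 ✓  L=10 even ✓  0≤4≤6 ✓
Π(2lᵢ+1) = 7×7×9 = 441
triangle coeff Δ(3,3,4) = 1/34650
Σ_t [0,2]: t=0:+1/72 t=1:−1/16 t=2:+1/72 = -5/144
(3j)²=2/77 [(3 3 4; 0 0 0)], sign=-1
Σ_t [0,2]: t=0:+1/1152 t=1:−1/36 t=2:+1/32 = 5/1152
(3j)²=1/1386 [(3 3 4; -1 1 0)], sign=+1
⇒ 4πI² = 1/121
I = (-1)√(1/121/(4π)) = -0.02564498

-0.025645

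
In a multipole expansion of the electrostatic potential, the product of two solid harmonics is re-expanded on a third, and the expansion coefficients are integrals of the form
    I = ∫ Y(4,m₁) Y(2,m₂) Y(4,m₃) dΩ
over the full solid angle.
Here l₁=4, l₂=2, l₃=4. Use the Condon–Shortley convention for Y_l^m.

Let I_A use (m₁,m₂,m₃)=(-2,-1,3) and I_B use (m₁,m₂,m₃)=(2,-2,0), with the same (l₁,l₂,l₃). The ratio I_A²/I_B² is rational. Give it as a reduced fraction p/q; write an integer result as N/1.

35/36

Shared (l₁,l₂,l₃)=(4,2,4): N and (l;000)² cancel in I_A²/I_B².
A: Δ = 2!·6!·2!/11! = 1/13860; Racah Σ t=0..1: t=0:+1/1440 t=1:−1/240 = -1/288; ⇒ 3j(4 2 4; -2 -1 3)² = 5/132, sgn +1
B: Δ = 2!·6!·2!/11! = 1/13860; Racah Σ t=0..0: t=0:+1/192 = 1/192; ⇒ 3j(4 2 4; 2 -2 0)² = 3/77, sgn +1
I_A²/I_B² = (5/132)/(3/77) = 35/36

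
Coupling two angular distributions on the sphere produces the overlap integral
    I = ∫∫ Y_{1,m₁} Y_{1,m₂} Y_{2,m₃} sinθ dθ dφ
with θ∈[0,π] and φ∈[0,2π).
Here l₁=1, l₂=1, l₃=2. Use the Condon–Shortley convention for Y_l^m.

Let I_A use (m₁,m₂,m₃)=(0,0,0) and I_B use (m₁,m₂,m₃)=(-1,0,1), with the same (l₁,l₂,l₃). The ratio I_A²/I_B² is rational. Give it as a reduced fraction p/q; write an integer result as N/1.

4/3

l's match ⇒ only the (l;m) 3-j factors differ between A and B.
A: triangle coeff Δ(1,1,2) = 1/30; Σ_t [0,0]: t=0:+1/1 = 1/1; (3j)²=2/15 [(1 1 2; 0 0 0)], sign=+1
B: triangle coeff Δ(1,1,2) = 1/30; Σ_t [0,0]: t=0:+1/2 = 1/2; (3j)²=1/10 [(1 1 2; -1 0 1)], sign=-1
I_A²/I_B² = (2/15)/(1/10) = 4/3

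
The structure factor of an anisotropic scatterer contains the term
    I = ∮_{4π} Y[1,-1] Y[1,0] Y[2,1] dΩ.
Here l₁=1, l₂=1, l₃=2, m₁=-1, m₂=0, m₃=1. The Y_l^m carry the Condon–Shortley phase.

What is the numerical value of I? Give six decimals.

-0.218510

m-sum 0 ✓  L=4 even ✓  0≤2≤2 ✓
Π(2lᵢ+1) = 3×3×5 = 45
triangle coeff Δ(1,1,2) = 1/30
Σ_t [0,0]: t=0:+1/1 = 1/1
(3j)²=2/15 [(1 1 2; 0 0 0)], sign=+1
Σ_t [0,0]: t=0:+1/2 = 1/2
(3j)²=1/10 [(1 1 2; -1 0 1)], sign=-1
⇒ 4πI² = 3/5
I = (-1)√(3/5/(4π)) = -0.21850969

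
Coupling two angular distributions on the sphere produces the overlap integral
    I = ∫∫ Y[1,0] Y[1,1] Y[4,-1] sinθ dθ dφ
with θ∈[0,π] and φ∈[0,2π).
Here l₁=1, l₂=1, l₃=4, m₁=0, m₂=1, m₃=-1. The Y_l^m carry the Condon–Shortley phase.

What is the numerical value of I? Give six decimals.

0.000000

|1−1|≤4≤1+1 violated ⇒ I = 0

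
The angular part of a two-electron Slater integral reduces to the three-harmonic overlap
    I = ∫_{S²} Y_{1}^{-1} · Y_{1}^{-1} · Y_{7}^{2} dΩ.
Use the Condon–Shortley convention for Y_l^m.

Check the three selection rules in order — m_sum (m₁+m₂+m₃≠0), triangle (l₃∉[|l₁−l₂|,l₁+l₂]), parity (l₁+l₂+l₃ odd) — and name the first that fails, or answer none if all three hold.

Σmᵢ = 0  ✓
l₃∈[|l₁−l₂|,l₁+l₂]=[0,2], have l₃=7  ✗
Σlᵢ = 9 ⇒ odd

triangle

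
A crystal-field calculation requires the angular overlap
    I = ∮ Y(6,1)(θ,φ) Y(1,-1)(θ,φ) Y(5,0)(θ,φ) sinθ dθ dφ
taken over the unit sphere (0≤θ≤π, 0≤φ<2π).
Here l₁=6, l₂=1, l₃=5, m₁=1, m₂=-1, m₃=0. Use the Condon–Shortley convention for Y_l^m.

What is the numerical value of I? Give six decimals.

Checks pass: Σm=0; 12 even; l₃=5∈[5,7].
(2·6+1)(2·1+1)(2·5+1) = 429
Δ: 2! 10! 0! / 13! → 1/858
sum: t=1:−1/14400 = -1/14400
3j²(6 1 5; 0 0 0) = Δ·Π!·Σ² = 6/143  (sign +1)
sum: t=0:+1/28800 = 1/28800
3j²(6 1 5; 1 -1 0) = Δ·Π!·Σ² = 7/286  (sign -1)
combine: 4πI² = 429·6/143·7/286 = 63/143
take √, sign -1: I = -0.18723944

-0.187239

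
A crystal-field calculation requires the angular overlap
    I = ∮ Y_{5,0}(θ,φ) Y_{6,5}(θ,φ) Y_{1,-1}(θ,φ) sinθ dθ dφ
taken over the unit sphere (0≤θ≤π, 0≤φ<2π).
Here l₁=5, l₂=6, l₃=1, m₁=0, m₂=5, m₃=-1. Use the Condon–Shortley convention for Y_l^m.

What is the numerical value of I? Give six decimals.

m-sum = 0 + 5 − 1 = 4 ≠ 0 ⇒ I = 0

0.000000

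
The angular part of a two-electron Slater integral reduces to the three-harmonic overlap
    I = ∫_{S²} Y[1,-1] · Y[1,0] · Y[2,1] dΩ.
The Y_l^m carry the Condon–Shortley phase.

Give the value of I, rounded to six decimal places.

Checks pass: Σm=0; 4 even; l₃=2∈[0,2].
(2·1+1)(2·1+1)(2·2+1) = 45
Δ: 0! 2! 2! / 5! → 1/30
sum: t=0:+1/1 = 1/1
3j²(1 1 2; 0 0 0) = Δ·Π!·Σ² = 2/15  (sign +1)
sum: t=0:+1/2 = 1/2
3j²(1 1 2; -1 0 1) = Δ·Π!·Σ² = 1/10  (sign -1)
combine: 4πI² = 45·2/15·1/10 = 3/5
take √, sign -1: I = -0.21850969

-0.218510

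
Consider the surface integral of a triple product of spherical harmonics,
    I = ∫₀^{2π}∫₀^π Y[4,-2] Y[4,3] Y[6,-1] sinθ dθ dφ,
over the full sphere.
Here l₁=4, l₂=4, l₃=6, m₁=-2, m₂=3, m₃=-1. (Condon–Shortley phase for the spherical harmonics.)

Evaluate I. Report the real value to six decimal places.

0.160153

m-sum 0 ✓  L=14 even ✓  0≤6≤8 ✓
Π(2lᵢ+1) = 9×9×13 = 1053
triangle coeff Δ(4,4,6) = 1/1261260
Σ_t [0,2]: t=0:+1/4608 t=1:−1/1296 t=2:+1/4608 = -7/20736
(3j)²=20/1287 [(4 4 6; 0 0 0)], sign=-1
Σ_t [1,2]: t=1:−1/86400 t=2:+1/11520 = 13/172800
(3j)²=13/660 [(4 4 6; -2 3 -1)], sign=-1
⇒ 4πI² = 39/121
I = (+1)√(39/121/(4π)) = 0.16015286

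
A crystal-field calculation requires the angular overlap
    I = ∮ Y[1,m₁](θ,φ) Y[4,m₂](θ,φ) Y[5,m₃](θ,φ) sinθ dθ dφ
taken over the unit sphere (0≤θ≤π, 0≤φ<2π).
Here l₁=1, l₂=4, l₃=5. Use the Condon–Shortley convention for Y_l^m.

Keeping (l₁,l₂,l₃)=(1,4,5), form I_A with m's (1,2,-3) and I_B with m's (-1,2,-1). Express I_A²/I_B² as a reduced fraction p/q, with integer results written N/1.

Same 1,4,5: normalisation and zero-m 3j drop out of the ratio.
A: Δ: 0! 2! 8! / 11! → 1/495; sum: t=0:+1/2880 = 1/2880; 3j²(1 4 5; 1 2 -3) = Δ·Π!·Σ² = 28/495  (sign +1)
B: Δ: 0! 2! 8! / 11! → 1/495; sum: t=0:+1/2880 = 1/2880; 3j²(1 4 5; -1 2 -1) = Δ·Π!·Σ² = 2/165  (sign +1)
I_A²/I_B² = (28/495)/(2/165) = 14/3

14/3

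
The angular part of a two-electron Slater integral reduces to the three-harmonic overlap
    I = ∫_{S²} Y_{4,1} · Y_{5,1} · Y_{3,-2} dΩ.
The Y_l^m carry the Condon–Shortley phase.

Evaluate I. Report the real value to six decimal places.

0.138239

m-sum 0 ✓  L=12 even ✓  1≤3≤9 ✓
Π(2lᵢ+1) = 9×11×7 = 693
triangle coeff Δ(4,5,3) = 1/180180
Σ_t [2,4]: t=2:+1/576 t=3:−1/144 t=4:+1/576 = -1/288
(3j)²=20/1001 [(4 5 3; 0 0 0)], sign=+1
Σ_t [2,3]: t=2:+1/1152 t=3:−1/432 = -5/3456
(3j)²=625/36036 [(4 5 3; 1 1 -2)], sign=+1
⇒ 4πI² = 3125/13013
I = (+1)√(3125/13013/(4π)) = 0.13823925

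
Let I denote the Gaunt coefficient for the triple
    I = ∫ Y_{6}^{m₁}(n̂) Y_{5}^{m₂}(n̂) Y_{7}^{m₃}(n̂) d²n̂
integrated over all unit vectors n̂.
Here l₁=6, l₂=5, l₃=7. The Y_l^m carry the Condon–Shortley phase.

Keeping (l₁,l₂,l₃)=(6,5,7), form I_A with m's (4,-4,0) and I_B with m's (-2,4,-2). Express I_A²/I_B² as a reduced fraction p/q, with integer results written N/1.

Shared (l₁,l₂,l₃)=(6,5,7): N and (l;000)² cancel in I_A²/I_B².
A: Δ = 4!·8!·6!/19! = 1/174594420; Racah Σ t=0..1: t=0:+1/4147200 t=1:−1/21772800 = 17/87091200; ⇒ 3j(6 5 7; 4 -4 0)² = 119/8151, sgn -1
B: Δ = 4!·8!·6!/19! = 1/174594420; Racah Σ t=3..4: t=3:−1/3110400 t=4:+1/1658880 = 7/24883200; ⇒ 3j(6 5 7; -2 4 -2)² = 4802/692835, sgn -1
I_A²/I_B² = (119/8151)/(4802/692835) = 1445/686

1445/686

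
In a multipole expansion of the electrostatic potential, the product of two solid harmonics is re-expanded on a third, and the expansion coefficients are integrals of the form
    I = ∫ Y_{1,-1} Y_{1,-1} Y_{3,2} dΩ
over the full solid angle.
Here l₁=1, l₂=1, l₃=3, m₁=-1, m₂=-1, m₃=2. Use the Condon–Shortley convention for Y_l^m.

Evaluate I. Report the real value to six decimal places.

l₃=3 ∉ [0,2] — triangle fails ⇒ I = 0

0.000000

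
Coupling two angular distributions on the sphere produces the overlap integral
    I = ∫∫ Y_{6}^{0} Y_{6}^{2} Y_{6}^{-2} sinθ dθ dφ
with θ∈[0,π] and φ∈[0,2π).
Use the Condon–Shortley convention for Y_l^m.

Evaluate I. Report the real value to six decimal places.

Checks pass: Σm=0; 18 even; l₃=6∈[0,12].
(2·6+1)(2·6+1)(2·6+1) = 2197
Δ: 6! 6! 6! / 19! → 1/325909584
sum: t=0:+1/373248000 t=1:−1/1728000 t=2:+1/110592 t=3:−1/46656 t=4:+1/110592 t=5:−1/1728000 t=6:+1/373248000 = -7/1555200
3j²(6 6 6; 0 0 0) = Δ·Π!·Σ² = 400/46189  (sign -1)
sum: t=2:+1/1658880 t=3:−1/155520 t=4:+1/110592 t=5:−1/518400 t=6:+1/24883200 = 11/8294400
3j²(6 6 6; 0 2 -2) = Δ·Π!·Σ² = 11/4199  (sign +1)
combine: 4πI² = 2197·400/46189·11/4199 = 5200/104329
take √, sign -1: I = -0.06297878

-0.062979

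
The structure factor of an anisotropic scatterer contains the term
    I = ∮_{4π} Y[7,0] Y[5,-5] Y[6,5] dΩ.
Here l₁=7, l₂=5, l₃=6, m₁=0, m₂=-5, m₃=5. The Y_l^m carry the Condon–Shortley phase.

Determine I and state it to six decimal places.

m-sum 0 ✓  L=18 even ✓  2≤6≤12 ✓
Π(2lᵢ+1) = 15×11×13 = 2145
triangle coeff Δ(7,5,6) = 1/174594420
Σ_t [1,5]: t=1:−1/4147200 t=2:+1/207360 t=3:−1/82944 t=4:+1/207360 t=5:−1/4147200 = -1/345600
(3j)²=420/46189 [(7 5 6; 0 0 0)], sign=-1
Σ_t [0,0]: t=0:+1/87091200 = 1/87091200
(3j)²=35/12597 [(7 5 6; 0 -5 5)], sign=-1
⇒ 4πI² = 73500/1356277
I = (+1)√(73500/1356277/(4π)) = 0.06566963

0.065670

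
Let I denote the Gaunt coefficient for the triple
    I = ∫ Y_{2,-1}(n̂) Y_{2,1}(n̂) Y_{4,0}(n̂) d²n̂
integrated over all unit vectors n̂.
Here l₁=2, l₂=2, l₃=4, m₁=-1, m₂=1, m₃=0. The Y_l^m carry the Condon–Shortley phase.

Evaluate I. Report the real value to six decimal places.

0.161197

m-sum 0 ✓  L=8 even ✓  0≤4≤4 ✓
Π(2lᵢ+1) = 5×5×9 = 225
triangle coeff Δ(2,2,4) = 1/630
Σ_t [0,0]: t=0:+1/16 = 1/16
(3j)²=2/35 [(2 2 4; 0 0 0)], sign=+1
Σ_t [0,0]: t=0:+1/36 = 1/36
(3j)²=8/315 [(2 2 4; -1 1 0)], sign=+1
⇒ 4πI² = 16/49
I = (+1)√(16/49/(4π)) = 0.16119702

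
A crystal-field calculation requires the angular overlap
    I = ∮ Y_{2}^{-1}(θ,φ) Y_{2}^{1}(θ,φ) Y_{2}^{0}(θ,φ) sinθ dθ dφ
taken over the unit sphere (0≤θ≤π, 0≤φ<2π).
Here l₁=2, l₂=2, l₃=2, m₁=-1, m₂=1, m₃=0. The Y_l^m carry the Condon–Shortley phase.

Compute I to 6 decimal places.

-0.090112

Rules hold: Σm=0, L=6 even, 0≤2≤4.
N = 5·5·5 = 125
Δ = 2!·2!·2!/7! = 1/630
Racah Σ t=0..2: t=0:+1/8 t=1:−1/1 t=2:+1/8 = -3/4
⇒ 3j(2 2 2; 0 0 0)² = 2/35, sgn -1
Racah Σ t=1..2: t=1:−1/4 t=2:+1/2 = 1/4
⇒ 3j(2 2 2; -1 1 0)² = 1/70, sgn +1
4πI² = N·(3j₀)²·(3jₘ)² = 5/49
I = -1·√(0.102041/4π) = -0.09011188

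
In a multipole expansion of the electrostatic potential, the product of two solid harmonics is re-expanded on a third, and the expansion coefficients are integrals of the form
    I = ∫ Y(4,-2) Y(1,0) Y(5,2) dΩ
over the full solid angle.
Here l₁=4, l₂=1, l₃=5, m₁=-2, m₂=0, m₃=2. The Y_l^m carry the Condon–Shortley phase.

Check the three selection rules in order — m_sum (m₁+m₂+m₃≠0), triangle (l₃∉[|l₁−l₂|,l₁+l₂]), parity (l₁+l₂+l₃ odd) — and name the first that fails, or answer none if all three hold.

none

m₁+m₂+m₃ = -2 + 0 + 2 = 0  ✓
triangle: |4−1|=3 ≤ l₃=5 ≤ 4+1=5  ✓
parity: l₁+l₂+l₃ = 10 is even  ✓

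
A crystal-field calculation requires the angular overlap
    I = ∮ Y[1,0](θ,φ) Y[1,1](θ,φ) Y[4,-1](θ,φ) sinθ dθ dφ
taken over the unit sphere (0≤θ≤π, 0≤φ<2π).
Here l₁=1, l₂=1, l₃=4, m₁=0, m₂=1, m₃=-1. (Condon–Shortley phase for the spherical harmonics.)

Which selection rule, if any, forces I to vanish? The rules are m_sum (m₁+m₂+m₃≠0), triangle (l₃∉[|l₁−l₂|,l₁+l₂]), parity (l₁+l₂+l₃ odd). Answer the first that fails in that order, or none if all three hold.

m₁+m₂+m₃ = 0 + 1 − 1 = 0  ✓
triangle: |1−1|=0 ≤ l₃=4 ≤ 1+1=2  ✗
parity: l₁+l₂+l₃ = 6 is even

triangle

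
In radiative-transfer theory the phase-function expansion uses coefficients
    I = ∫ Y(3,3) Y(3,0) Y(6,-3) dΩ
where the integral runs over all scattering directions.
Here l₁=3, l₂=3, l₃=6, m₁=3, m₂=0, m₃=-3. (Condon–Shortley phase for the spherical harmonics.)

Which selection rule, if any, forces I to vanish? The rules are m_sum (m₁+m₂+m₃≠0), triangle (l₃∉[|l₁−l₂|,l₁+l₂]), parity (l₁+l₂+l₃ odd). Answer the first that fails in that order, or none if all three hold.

none

Σmᵢ = 0  ✓
l₃∈[|l₁−l₂|,l₁+l₂]=[0,6], have l₃=6  ✓
Σlᵢ = 12 ⇒ even  ✓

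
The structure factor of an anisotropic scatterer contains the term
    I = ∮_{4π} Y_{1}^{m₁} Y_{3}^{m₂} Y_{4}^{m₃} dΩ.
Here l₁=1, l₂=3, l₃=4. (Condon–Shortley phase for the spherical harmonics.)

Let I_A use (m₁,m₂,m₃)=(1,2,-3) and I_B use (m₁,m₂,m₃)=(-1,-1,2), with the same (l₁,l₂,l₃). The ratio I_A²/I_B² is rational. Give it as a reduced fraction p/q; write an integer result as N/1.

l's match ⇒ only the (l;m) 3-j factors differ between A and B.
A: triangle coeff Δ(1,3,4) = 1/252; Σ_t [0,0]: t=0:+1/240 = 1/240; (3j)²=1/12 [(1 3 4; 1 2 -3)], sign=-1
B: triangle coeff Δ(1,3,4) = 1/252; Σ_t [0,0]: t=0:+1/96 = 1/96; (3j)²=5/84 [(1 3 4; -1 -1 2)], sign=+1
I_A²/I_B² = (1/12)/(5/84) = 7/5

7/5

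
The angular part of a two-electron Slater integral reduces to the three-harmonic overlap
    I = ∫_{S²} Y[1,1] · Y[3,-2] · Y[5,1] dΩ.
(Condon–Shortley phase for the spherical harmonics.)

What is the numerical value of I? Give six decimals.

|1−3|≤5≤1+3 violated ⇒ I = 0

0.000000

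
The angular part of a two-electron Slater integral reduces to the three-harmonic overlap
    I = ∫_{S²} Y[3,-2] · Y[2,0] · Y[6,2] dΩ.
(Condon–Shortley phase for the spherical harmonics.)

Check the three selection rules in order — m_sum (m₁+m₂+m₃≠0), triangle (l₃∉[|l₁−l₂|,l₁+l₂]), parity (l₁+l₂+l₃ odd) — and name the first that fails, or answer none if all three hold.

triangle

m₁+m₂+m₃ = -2 + 0 + 2 = 0  ✓
triangle: |3−2|=1 ≤ l₃=6 ≤ 3+2=5  ✗
parity: l₁+l₂+l₃ = 11 is odd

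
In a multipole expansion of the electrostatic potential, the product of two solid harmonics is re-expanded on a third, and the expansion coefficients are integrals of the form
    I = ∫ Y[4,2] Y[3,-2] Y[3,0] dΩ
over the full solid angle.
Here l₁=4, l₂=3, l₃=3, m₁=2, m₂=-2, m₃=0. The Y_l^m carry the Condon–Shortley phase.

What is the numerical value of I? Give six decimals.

Checks pass: Σm=0; 10 even; l₃=3∈[1,7].
(2·4+1)(2·3+1)(2·3+1) = 441
Δ: 4! 4! 2! / 11! → 1/34650
sum: t=1:−1/72 t=2:+1/16 t=3:−1/72 = 5/144
3j²(4 3 3; 0 0 0) = Δ·Π!·Σ² = 2/77  (sign -1)
sum: t=0:+1/96 t=1:−1/72 = -1/288
3j²(4 3 3; 2 -2 0) = Δ·Π!·Σ² = 1/462  (sign +1)
combine: 4πI² = 441·2/77·1/462 = 3/121
take √, sign -1: I = -0.04441841

-0.044418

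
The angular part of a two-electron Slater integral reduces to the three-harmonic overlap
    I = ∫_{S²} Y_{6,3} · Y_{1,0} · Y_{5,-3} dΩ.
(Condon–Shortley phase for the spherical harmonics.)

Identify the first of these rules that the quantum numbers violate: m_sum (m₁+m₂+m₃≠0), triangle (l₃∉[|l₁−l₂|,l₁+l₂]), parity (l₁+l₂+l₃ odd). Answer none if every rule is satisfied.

azimuthal sum: 3 + 0 − 3 = 0  ✓
5 ≤ 5 ≤ 7 (triangle on l)  ✓
L = 6 + 1 + 5 = 12 (even)  ✓

none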